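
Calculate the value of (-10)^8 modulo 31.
(-10) ≡ 21 (mod 31). 8 = 8 (binary 1000). Repeated squaring mod 31: 21^1 ≡ 21; 21^2 ≡ 21² = 441 ≡ 7; 21^4 ≡ 7² = 49 ≡ 18; 21^8 ≡ 18² = 324 ≡ 14. So (-10)^8 ≡ 14 (mod 31).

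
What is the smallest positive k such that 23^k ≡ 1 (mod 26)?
Powers of 23 mod 26: 23^1≡23, 23^2≡9, 23^3≡25, 23^4≡3, 23^5≡17, 23^6≡1. Order = 6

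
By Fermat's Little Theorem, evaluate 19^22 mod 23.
By Fermat's Little Theorem, 19^{22} ≡ 1 (mod 23) since 23 is prime and gcd(19, 23) = 1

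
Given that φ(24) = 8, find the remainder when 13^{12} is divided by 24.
By Euler: 13^{8} ≡ 1 (mod 24) since gcd(13, 24) = 1. 12 = 1×8 + 4. So 13^{12} ≡ 13^{4} ≡ 1 (mod 24)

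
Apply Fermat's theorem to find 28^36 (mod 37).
By Fermat's Little Theorem, 28^{36} ≡ 1 (mod 37) since 37 is prime and gcd(28, 37) = 1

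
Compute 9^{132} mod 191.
169

Using successive squaring:
Binary expansion of 132: 10000100
Powers of 9 mod 191 (each is the square of the previous):
  9^1 ≡ 9 (mod 191)
  9^2 ≡ 9² = 81 ≡ 81 (mod 191)
  9^4 ≡ 81² = 6561 ≡ 67 (mod 191)
  9^8 ≡ 67² = 4489 ≡ 96 (mod 191)
  9^16 ≡ 96² = 9216 ≡ 48 (mod 191)
  9^32 ≡ 48² = 2304 ≡ 12 (mod 191)
  9^64 ≡ 12² = 144 ≡ 144 (mod 191)
  9^128 ≡ 144² = 20736 ≡ 108 (mod 191)
132 = 128 + 4, so 9^132 = 9^128 × 9^4 ≡ 108 × 67 (mod 191)
Multiplying step by step:
  108 × 67 = 7236 ≡ 169 (mod 191)
Result: 9^132 ≡ 169 (mod 191)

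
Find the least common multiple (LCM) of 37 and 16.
592

First find GCD(37, 16) using the Euclidean algorithm:
37 = 2 × 16 + 5
16 = 3 × 5 + 1
5 = 5 × 1 + 0
GCD(37, 16) = 1

LCM formula: LCM(a, b) = (a × b) / GCD(a, b)
LCM(37, 16) = (37 × 16) / 1
LCM(37, 16) = 592 / 1
LCM(37, 16) = 592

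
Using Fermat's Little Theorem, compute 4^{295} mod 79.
32

By Fermat's Little Theorem, a^(p-1) ≡ 1 (mod p) for prime p and gcd(a, p) = 1
Here p = 79, so 4^78 ≡ 1 (mod 79)
We can reduce the exponent: 295 mod 78 = 61
So 4^295 ≡ 4^61 (mod 79)
Computing: 4^61 mod 79 = 32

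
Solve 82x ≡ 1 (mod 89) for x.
38

Using Extended Euclidean Algorithm:
gcd(82, 89) = 1
Bezout coefficients: 82 × 38 + 89 × -35 = 1
So 82 × 38 ≡ 1 (mod 89)
The inverse is 38 mod 89 = 38
Verification: 82 × 38 = 3116 = 35 × 89 + 1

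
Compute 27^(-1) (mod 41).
27^(-1) ≡ 38 (mod 41). Verification: 27 × 38 = 1026 ≡ 1 (mod 41)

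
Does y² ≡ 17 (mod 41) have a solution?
By Euler's criterion: 17^{20} ≡ 40 (mod 41). Since this equals -1 (≡ 40), 17 is not a QR.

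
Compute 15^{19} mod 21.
15

Using successive squaring:
Binary expansion of 19: 10011
Powers of 15 mod 21 (each is the square of the previous):
  15^1 ≡ 15 (mod 21)
  15^2 ≡ 15² = 225 ≡ 15 (mod 21)
  15^4 ≡ 15² = 225 ≡ 15 (mod 21)
  15^8 ≡ 15² = 225 ≡ 15 (mod 21)
  15^16 ≡ 15² = 225 ≡ 15 (mod 21)
19 = 16 + 2 + 1, so 15^19 = 15^16 × 15^2 × 15^1 ≡ 15 × 15 × 15 (mod 21)
Multiplying step by step:
  15 × 15 = 225 ≡ 15 (mod 21)
  15 × 15 = 225 ≡ 15 (mod 21)
Result: 15^19 ≡ 15 (mod 21)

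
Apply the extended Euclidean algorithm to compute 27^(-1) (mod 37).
Extended GCD: 27(11) + 37(-8) = 1. So 27^(-1) ≡ 11 ≡ 11 (mod 37). Verify: 27 × 11 = 297 ≡ 1 (mod 37)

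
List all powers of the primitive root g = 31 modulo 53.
g^1, g^2, ..., g^{52} mod 53: {31, 7, 5, 49, 35, 25, 33, 16, 19, 6, 27, 42, 30, 29, 51, 44, 39, 43, 8, 36, 3, 40, 21, 15, 41, 52, 22, 46, 48, 4, 18, 28, 20, 37, 34, 47, 26, 11, 23, 24, 2, 9, 14, 10, 45, 17, 50, 13, 32, 38, 12, 1}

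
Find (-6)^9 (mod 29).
(-6) ≡ 23 (mod 29). 9 = 8 + 1 (binary 1001). Repeated squaring mod 29: 23^1 ≡ 23; 23^2 ≡ 23² = 529 ≡ 7; 23^4 ≡ 7² = 49 ≡ 20; 23^8 ≡ 20² = 400 ≡ 23. Multiply: (-6)^9 ≡ 23^8 × 23^1 ≡ 23 × 23 (mod 29): 23 × 23 = 529 ≡ 7. So (-6)^9 ≡ 7 (mod 29).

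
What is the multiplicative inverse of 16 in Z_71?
40

Using Extended Euclidean Algorithm:
gcd(16, 71) = 1
Bezout coefficients: 16 × -31 + 71 × 7 = 1
So 16 × -31 ≡ 1 (mod 71)
The inverse is -31 mod 71 = 40
Verification: 16 × 40 = 640 = 9 × 71 + 1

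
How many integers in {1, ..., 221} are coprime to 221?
192

Prime factorization: 221 = 13 × 17
Using the formula φ(n) = n × Π(1 - 1/p) for each prime factor p:
φ(221) = 221 × (1 - 1/13) × (1 - 1/17)
φ(221) = 192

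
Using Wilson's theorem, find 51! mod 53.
(52)! = (51)! × (52) ≡ -1 (mod 53). So (51)! ≡ -1 × (52)^(-1) ≡ (-1)×(-1) = 1 (mod 53)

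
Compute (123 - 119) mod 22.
4

(123 - 119) = 4
4 mod 22 = 4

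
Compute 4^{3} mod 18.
10

Using successive squaring:
Binary expansion of 3: 11
Powers of 4 mod 18 (each is the square of the previous):
  4^1 ≡ 4 (mod 18)
  4^2 ≡ 4² = 16 ≡ 16 (mod 18)
3 = 2 + 1, so 4^3 = 4^2 × 4^1 ≡ 16 × 4 (mod 18)
Multiplying step by step:
  16 × 4 = 64 ≡ 10 (mod 18)
Result: 4^3 ≡ 10 (mod 18)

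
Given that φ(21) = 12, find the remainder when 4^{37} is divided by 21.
By Euler: 4^{12} ≡ 1 (mod 21) since gcd(4, 21) = 1. 37 = 3×12 + 1. So 4^{37} ≡ 4^{1} ≡ 4 (mod 21)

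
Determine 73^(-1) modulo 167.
73^(-1) ≡ 151 (mod 167). Verification: 73 × 151 = 11023 ≡ 1 (mod 167)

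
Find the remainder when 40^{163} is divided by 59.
By Fermat: 40^{58} ≡ 1 (mod 59). 163 = 2×58 + 47. So 40^{163} ≡ 40^{47} ≡ 33 (mod 59)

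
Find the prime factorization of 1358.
2 × 7 × 97

Divide by primes starting from smallest:
1358 ÷ 2 = 679
679 ÷ 7 = 97
97 ÷ 97 = 1

1358 = 2 × 7 × 97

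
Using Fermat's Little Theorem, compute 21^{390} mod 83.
41

By Fermat's Little Theorem, a^(p-1) ≡ 1 (mod p) for prime p and gcd(a, p) = 1
Here p = 83, so 21^82 ≡ 1 (mod 83)
We can reduce the exponent: 390 mod 82 = 62
So 21^390 ≡ 21^62 (mod 83)
Computing: 21^62 mod 83 = 41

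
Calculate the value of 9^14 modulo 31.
Using repeated squaring. 14 = 8 + 4 + 2 (binary 1110). Repeated squaring mod 31: 9^1 ≡ 9; 9^2 ≡ 9² = 81 ≡ 19; 9^4 ≡ 19² = 361 ≡ 20; 9^8 ≡ 20² = 400 ≡ 28. Multiply: 9^14 = 9^8 × 9^4 × 9^2 ≡ 28 × 20 × 19 (mod 31): 28 × 20 = 560 ≡ 2; 2 × 19 = 38 ≡ 7. So 9^14 ≡ 7 (mod 31).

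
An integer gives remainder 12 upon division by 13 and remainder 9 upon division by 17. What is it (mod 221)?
M = 13 × 17 = 221. M₁ = 17, y₁ ≡ 10 (mod 13). M₂ = 13, y₂ ≡ 4 (mod 17). x = 12×17×10 + 9×13×4 ≡ 77 (mod 221). The smallest positive such number is 77.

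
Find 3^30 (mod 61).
Using repeated squaring. 30 = 16 + 8 + 4 + 2 (binary 11110). Repeated squaring mod 61: 3^1 ≡ 3; 3^2 ≡ 3² = 9 ≡ 9; 3^4 ≡ 9² = 81 ≡ 20; 3^8 ≡ 20² = 400 ≡ 34; 3^16 ≡ 34² = 1156 ≡ 58. Multiply: 3^30 = 3^16 × 3^8 × 3^4 × 3^2 ≡ 58 × 34 × 20 × 9 (mod 61): 58 × 34 = 1972 ≡ 20; 20 × 20 = 400 ≡ 34; 34 × 9 = 306 ≡ 1. So 3^30 ≡ 1 (mod 61).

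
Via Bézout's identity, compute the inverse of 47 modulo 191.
Extended GCD: 47(-65) + 191(16) = 1. So 47^(-1) ≡ 126 ≡ 126 (mod 191). Verify: 47 × 126 = 5922 ≡ 1 (mod 191)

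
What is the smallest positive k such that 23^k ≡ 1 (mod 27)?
Powers of 23 mod 27: 23^1≡23, 23^2≡16, 23^3≡17, 23^4≡13, 23^5≡2, 23^6≡19, 23^7≡5, 23^8≡7, 23^9≡26, 23^10≡4, 23^11≡11, 23^12≡10, 23^13≡14, 23^14≡25, 23^15≡8, 23^16≡22, 23^17≡20, 23^18≡1. Order = 18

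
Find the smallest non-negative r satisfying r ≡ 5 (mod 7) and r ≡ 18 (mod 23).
M = 7 × 23 = 161. M₁ = 23, y₁ ≡ 4 (mod 7). M₂ = 7, y₂ ≡ 10 (mod 23). r = 5×23×4 + 18×7×10 ≡ 110 (mod 161)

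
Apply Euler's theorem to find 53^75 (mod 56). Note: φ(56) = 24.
By Euler: 53^{24} ≡ 1 (mod 56) since gcd(53, 56) = 1. 75 = 3×24 + 3. So 53^{75} ≡ 53^{3} ≡ 29 (mod 56)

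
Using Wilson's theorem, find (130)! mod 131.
By Wilson's theorem, (130)! ≡ -1 ≡ 130 (mod 131)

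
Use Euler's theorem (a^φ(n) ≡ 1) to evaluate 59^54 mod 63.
By Euler: 59^{36} ≡ 1 (mod 63) since gcd(59, 63) = 1. 54 = 1×36 + 18. So 59^{54} ≡ 59^{18} ≡ 1 (mod 63)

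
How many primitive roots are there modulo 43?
Number of primitive roots mod 43 = φ(42) = 12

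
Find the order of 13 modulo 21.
Powers of 13 mod 21: 13^1≡13, 13^2≡1. Order = 2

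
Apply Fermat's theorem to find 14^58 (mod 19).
By Fermat: 14^{18} ≡ 1 (mod 19). 58 = 3×18 + 4. So 14^{58} ≡ 14^{4} ≡ 17 (mod 19)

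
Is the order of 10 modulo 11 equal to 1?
No, the actual order is 2, not 1.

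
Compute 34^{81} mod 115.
79

Using successive squaring:
Binary expansion of 81: 1010001
Powers of 34 mod 115 (each is the square of the previous):
  34^1 ≡ 34 (mod 115)
  34^2 ≡ 34² = 1156 ≡ 6 (mod 115)
  34^4 ≡ 6² = 36 ≡ 36 (mod 115)
  34^8 ≡ 36² = 1296 ≡ 31 (mod 115)
  34^16 ≡ 31² = 961 ≡ 41 (mod 115)
  34^32 ≡ 41² = 1681 ≡ 71 (mod 115)
  34^64 ≡ 71² = 5041 ≡ 96 (mod 115)
81 = 64 + 16 + 1, so 34^81 = 34^64 × 34^16 × 34^1 ≡ 96 × 41 × 34 (mod 115)
Multiplying step by step:
  96 × 41 = 3936 ≡ 26 (mod 115)
  26 × 34 = 884 ≡ 79 (mod 115)
Result: 34^81 ≡ 79 (mod 115)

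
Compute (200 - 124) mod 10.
6

(200 - 124) = 76
76 mod 10 = 6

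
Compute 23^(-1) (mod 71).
23^(-1) ≡ 34 (mod 71). Verification: 23 × 34 = 782 ≡ 1 (mod 71)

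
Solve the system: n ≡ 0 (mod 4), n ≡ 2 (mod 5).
M = 4 × 5 = 20. M₁ = 5, y₁ ≡ 1 (mod 4). M₂ = 4, y₂ ≡ 4 (mod 5). n = 0×5×1 + 2×4×4 ≡ 12 (mod 20)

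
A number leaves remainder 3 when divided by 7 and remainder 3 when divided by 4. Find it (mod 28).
M = 7 × 4 = 28. M₁ = 4, y₁ ≡ 2 (mod 7). M₂ = 7, y₂ ≡ 3 (mod 4). t = 3×4×2 + 3×7×3 ≡ 3 (mod 28)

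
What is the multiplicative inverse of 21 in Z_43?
21^(-1) ≡ 41 (mod 43). Verification: 21 × 41 = 861 ≡ 1 (mod 43)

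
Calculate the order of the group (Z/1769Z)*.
1680

Prime factorization: 1769 = 29 × 61
Using the formula φ(n) = n × Π(1 - 1/p) for each prime factor p:
φ(1769) = 1769 × (1 - 1/29) × (1 - 1/61)
φ(1769) = 1680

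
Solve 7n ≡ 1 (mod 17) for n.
7^(-1) ≡ 5 (mod 17). Verification: 7 × 5 = 35 ≡ 1 (mod 17)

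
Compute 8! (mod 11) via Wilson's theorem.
(10)! = (8)! × (9) × (10) ≡ -1 (mod 11). So (8)! ≡ -1 × [(10)(9)]^(-1) ≡ 5 (mod 11)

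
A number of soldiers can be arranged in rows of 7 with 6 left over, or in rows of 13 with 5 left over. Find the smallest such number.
M = 7 × 13 = 91. M₁ = 13, y₁ ≡ 6 (mod 7). M₂ = 7, y₂ ≡ 2 (mod 13). x = 6×13×6 + 5×7×2 ≡ 83 (mod 91). The smallest positive such number is 83.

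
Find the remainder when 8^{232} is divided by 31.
By Fermat: 8^{30} ≡ 1 (mod 31). 232 = 7×30 + 22. So 8^{232} ≡ 8^{22} ≡ 2 (mod 31)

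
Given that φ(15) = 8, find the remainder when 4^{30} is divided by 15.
By Euler: 4^{8} ≡ 1 (mod 15) since gcd(4, 15) = 1. 30 = 3×8 + 6. So 4^{30} ≡ 4^{6} ≡ 1 (mod 15)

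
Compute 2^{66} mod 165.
64

Using successive squaring:
Binary expansion of 66: 1000010
Powers of 2 mod 165 (each is the square of the previous):
  2^1 ≡ 2 (mod 165)
  2^2 ≡ 2² = 4 ≡ 4 (mod 165)
  2^4 ≡ 4² = 16 ≡ 16 (mod 165)
  2^8 ≡ 16² = 256 ≡ 91 (mod 165)
  2^16 ≡ 91² = 8281 ≡ 31 (mod 165)
  2^32 ≡ 31² = 961 ≡ 136 (mod 165)
  2^64 ≡ 136² = 18496 ≡ 16 (mod 165)
66 = 64 + 2, so 2^66 = 2^64 × 2^2 ≡ 16 × 4 (mod 165)
Multiplying step by step:
  16 × 4 = 64 ≡ 64 (mod 165)
Result: 2^66 ≡ 64 (mod 165)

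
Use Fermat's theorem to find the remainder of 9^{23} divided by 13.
3

By Fermat's Little Theorem, a^(p-1) ≡ 1 (mod p) for prime p and gcd(a, p) = 1
Here p = 13, so 9^12 ≡ 1 (mod 13)
We can reduce the exponent: 23 mod 12 = 11
So 9^23 ≡ 9^11 (mod 13)
Computing: 9^11 mod 13 = 3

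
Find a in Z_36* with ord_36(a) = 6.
11 has order 6 mod 36 since 11^{6} ≡ 1 (mod 36) and no smaller power works.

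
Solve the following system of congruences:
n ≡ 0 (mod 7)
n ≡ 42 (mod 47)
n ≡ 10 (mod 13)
1687

Using the Chinese Remainder Theorem:
M = product of moduli = 4277
For equation 1: M_1 = 611, 611 ≡ 2 (mod 7), inverse of 611 mod 7 is 4 (check: 2 × 4 = 8 ≡ 1 (mod 7))
For equation 2: M_2 = 91, 91 ≡ 44 (mod 47), inverse of 91 mod 47 is 31 (check: 44 × 31 = 1364 ≡ 1 (mod 47))
For equation 3: M_3 = 329, 329 ≡ 4 (mod 13), inverse of 329 mod 13 is 10 (check: 4 × 10 = 40 ≡ 1 (mod 13))
Combine: n ≡ Σ r_i×M_i×(M_i⁻¹ mod m_i) = 0×611×4 + 42×91×31 + 10×329×10 = 0 + 118482 + 32900 = 151382
151382 mod 4277 = 1687
n ≡ 1687 (mod 4277)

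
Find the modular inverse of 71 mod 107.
71^(-1) ≡ 104 (mod 107). Verification: 71 × 104 = 7384 ≡ 1 (mod 107)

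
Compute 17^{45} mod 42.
41

Using successive squaring:
Binary expansion of 45: 101101
Powers of 17 mod 42 (each is the square of the previous):
  17^1 ≡ 17 (mod 42)
  17^2 ≡ 17² = 289 ≡ 37 (mod 42)
  17^4 ≡ 37² = 1369 ≡ 25 (mod 42)
  17^8 ≡ 25² = 625 ≡ 37 (mod 42)
  17^16 ≡ 37² = 1369 ≡ 25 (mod 42)
  17^32 ≡ 25² = 625 ≡ 37 (mod 42)
45 = 32 + 8 + 4 + 1, so 17^45 = 17^32 × 17^8 × 17^4 × 17^1 ≡ 37 × 37 × 25 × 17 (mod 42)
Multiplying step by step:
  37 × 37 = 1369 ≡ 25 (mod 42)
  25 × 25 = 625 ≡ 37 (mod 42)
  37 × 17 = 629 ≡ 41 (mod 42)
Result: 17^45 ≡ 41 (mod 42)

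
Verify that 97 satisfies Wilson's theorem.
(96)! mod 97 = 96. Since this equals -1 (mod 97), Wilson confirms 97 is prime.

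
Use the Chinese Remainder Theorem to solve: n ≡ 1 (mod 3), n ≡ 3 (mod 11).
M = 3 × 11 = 33. M₁ = 11, y₁ ≡ 2 (mod 3). M₂ = 3, y₂ ≡ 4 (mod 11). n = 1×11×2 + 3×3×4 ≡ 25 (mod 33)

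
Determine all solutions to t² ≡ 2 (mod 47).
The square roots of 2 mod 47 are 7 and 40. Verify: 7² = 49 ≡ 2 (mod 47)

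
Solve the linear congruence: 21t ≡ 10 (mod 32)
2

Since gcd(21, 32) = 1 divides 10, a solution exists.
Multiply both sides by the inverse of 21 mod 32:
  21^(-1) mod 32 = 29
  x ≡ 29 × 10 ≡ 290 ≡ 2 (mod 32)
Verification: 21 × 2 = 42 = 1 × 32 + 10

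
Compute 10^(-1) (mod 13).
10^(-1) ≡ 4 (mod 13). Verification: 10 × 4 = 40 ≡ 1 (mod 13)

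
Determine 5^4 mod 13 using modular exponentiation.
4 = 4 (binary 100). Repeated squaring mod 13: 5^1 ≡ 5; 5^2 ≡ 5² = 25 ≡ 12; 5^4 ≡ 12² = 144 ≡ 1. So 5^4 ≡ 1 (mod 13).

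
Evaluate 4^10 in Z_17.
10 = 8 + 2 (binary 1010). Repeated squaring mod 17: 4^1 ≡ 4; 4^2 ≡ 4² = 16 ≡ 16; 4^4 ≡ 16² = 256 ≡ 1; 4^8 ≡ 1² = 1 ≡ 1. Multiply: 4^10 = 4^8 × 4^2 ≡ 1 × 16 (mod 17): 1 × 16 = 16 ≡ 16. So 4^10 ≡ 16 (mod 17).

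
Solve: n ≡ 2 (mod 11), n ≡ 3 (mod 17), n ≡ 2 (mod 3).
M = 11 × 17 × 3 = 561. M₁ = 51, y₁ ≡ 8 (mod 11). M₂ = 33, y₂ ≡ 16 (mod 17). M₃ = 187, y₃ ≡ 1 (mod 3). n = 2×51×8 + 3×33×16 + 2×187×1 ≡ 530 (mod 561)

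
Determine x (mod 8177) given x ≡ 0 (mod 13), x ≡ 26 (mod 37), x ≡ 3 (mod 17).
4355

Using the Chinese Remainder Theorem:
M = product of moduli = 8177
For equation 1: M_1 = 629, 629 ≡ 5 (mod 13), inverse of 629 mod 13 is 8 (check: 5 × 8 = 40 ≡ 1 (mod 13))
For equation 2: M_2 = 221, 221 ≡ 36 (mod 37), inverse of 221 mod 37 is 36 (check: 36 × 36 = 1296 ≡ 1 (mod 37))
For equation 3: M_3 = 481, 481 ≡ 5 (mod 17), inverse of 481 mod 17 is 7 (check: 5 × 7 = 35 ≡ 1 (mod 17))
Combine: x ≡ Σ r_i×M_i×(M_i⁻¹ mod m_i) = 0×629×8 + 26×221×36 + 3×481×7 = 0 + 206856 + 10101 = 216957
216957 mod 8177 = 4355
x ≡ 4355 (mod 8177)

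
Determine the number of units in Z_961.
930

Prime factorization: 961 = 31^2
Using the formula φ(n) = n × Π(1 - 1/p) for each prime factor p:
φ(961) = 961 × (1 - 1/31)
φ(961) = 930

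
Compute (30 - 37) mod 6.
5

(30 - 37) = -7
-7 mod 6 = 5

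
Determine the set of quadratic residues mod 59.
QRs mod 59: {1, 3, 4, 5, 7, 9, 12, 15, 16, 17, 19, 20, 21, 22, 25, 26, 27, 28, 29, 35, 36, 41, 45, 46, 48, 49, 51, 53, 57}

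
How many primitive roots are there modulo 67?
20

The number of primitive roots modulo p is φ(p-1) = φ(66)
φ(66) = 20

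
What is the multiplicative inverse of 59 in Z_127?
59^(-1) ≡ 28 (mod 127). Verification: 59 × 28 = 1652 ≡ 1 (mod 127)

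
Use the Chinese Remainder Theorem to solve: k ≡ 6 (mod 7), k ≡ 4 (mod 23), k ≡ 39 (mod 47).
1637

Using the Chinese Remainder Theorem:
M = product of moduli = 7567
For equation 1: M_1 = 1081, 1081 ≡ 3 (mod 7), inverse of 1081 mod 7 is 5 (check: 3 × 5 = 15 ≡ 1 (mod 7))
For equation 2: M_2 = 329, 329 ≡ 7 (mod 23), inverse of 329 mod 23 is 10 (check: 7 × 10 = 70 ≡ 1 (mod 23))
For equation 3: M_3 = 161, 161 ≡ 20 (mod 47), inverse of 161 mod 47 is 40 (check: 20 × 40 = 800 ≡ 1 (mod 47))
Combine: k ≡ Σ r_i×M_i×(M_i⁻¹ mod m_i) = 6×1081×5 + 4×329×10 + 39×161×40 = 32430 + 13160 + 251160 = 296750
296750 mod 7567 = 1637
k ≡ 1637 (mod 7567)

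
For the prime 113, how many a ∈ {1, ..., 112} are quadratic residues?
For prime 113, there are (p-1)/2 = (113-1)/2 = 56 quadratic residues (excluding 0).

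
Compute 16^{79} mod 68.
16

Using successive squaring:
Binary expansion of 79: 1001111
Powers of 16 mod 68 (each is the square of the previous):
  16^1 ≡ 16 (mod 68)
  16^2 ≡ 16² = 256 ≡ 52 (mod 68)
  16^4 ≡ 52² = 2704 ≡ 52 (mod 68)
  16^8 ≡ 52² = 2704 ≡ 52 (mod 68)
  16^16 ≡ 52² = 2704 ≡ 52 (mod 68)
  16^32 ≡ 52² = 2704 ≡ 52 (mod 68)
  16^64 ≡ 52² = 2704 ≡ 52 (mod 68)
79 = 64 + 8 + 4 + 2 + 1, so 16^79 = 16^64 × 16^8 × 16^4 × 16^2 × 16^1 ≡ 52 × 52 × 52 × 52 × 16 (mod 68)
Multiplying step by step:
  52 × 52 = 2704 ≡ 52 (mod 68)
  52 × 52 = 2704 ≡ 52 (mod 68)
  52 × 52 = 2704 ≡ 52 (mod 68)
  52 × 16 = 832 ≡ 16 (mod 68)
Result: 16^79 ≡ 16 (mod 68)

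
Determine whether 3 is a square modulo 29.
By Euler's criterion: 3^{14} ≡ 28 (mod 29). Since this equals -1 (≡ 28), 3 is not a QR.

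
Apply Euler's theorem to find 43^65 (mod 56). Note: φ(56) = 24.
By Euler: 43^{24} ≡ 1 (mod 56) since gcd(43, 56) = 1. 65 = 2×24 + 17. So 43^{65} ≡ 43^{17} ≡ 43 (mod 56)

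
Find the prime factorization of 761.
761

Divide by primes starting from smallest:
761 ÷ 761 = 1

761 = 761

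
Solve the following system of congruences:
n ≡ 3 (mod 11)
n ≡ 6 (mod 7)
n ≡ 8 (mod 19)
1224

Using the Chinese Remainder Theorem:
M = product of moduli = 1463
For equation 1: M_1 = 133, 133 ≡ 1 (mod 11), inverse of 133 mod 11 is 1 (check: 1 × 1 = 1 ≡ 1 (mod 11))
For equation 2: M_2 = 209, 209 ≡ 6 (mod 7), inverse of 209 mod 7 is 6 (check: 6 × 6 = 36 ≡ 1 (mod 7))
For equation 3: M_3 = 77, 77 ≡ 1 (mod 19), inverse of 77 mod 19 is 1 (check: 1 × 1 = 1 ≡ 1 (mod 19))
Combine: n ≡ Σ r_i×M_i×(M_i⁻¹ mod m_i) = 3×133×1 + 6×209×6 + 8×77×1 = 399 + 7524 + 616 = 8539
8539 mod 1463 = 1224
n ≡ 1224 (mod 1463)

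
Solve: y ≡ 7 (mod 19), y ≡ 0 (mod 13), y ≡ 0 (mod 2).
M = 19 × 13 × 2 = 494. M₁ = 26, y₁ ≡ 11 (mod 19). M₂ = 38, y₂ ≡ 12 (mod 13). M₃ = 247, y₃ ≡ 1 (mod 2). y = 7×26×11 + 0×38×12 + 0×247×1 ≡ 26 (mod 494)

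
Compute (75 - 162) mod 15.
3

(75 - 162) = -87
-87 mod 15 = 3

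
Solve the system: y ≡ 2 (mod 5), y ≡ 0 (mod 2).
M = 5 × 2 = 10. M₁ = 2, y₁ ≡ 3 (mod 5). M₂ = 5, y₂ ≡ 1 (mod 2). y = 2×2×3 + 0×5×1 ≡ 2 (mod 10)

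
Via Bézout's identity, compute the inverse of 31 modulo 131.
Extended GCD: 31(-38) + 131(9) = 1. So 31^(-1) ≡ 93 ≡ 93 (mod 131). Verify: 31 × 93 = 2883 ≡ 1 (mod 131)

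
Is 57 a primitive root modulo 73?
p - 1 = 72 has prime divisors 2, 3. Check 57^(72/q) mod 73 for each: 57^(72/2) = 57^36 ≡ 1, 57^(72/3) = 57^24 ≡ 64 (mod 73). Since 57^36 ≡ 1 (mod 73), the order of 57 divides 36 (in fact the order is 18) ≠ 72, so it is not a primitive root.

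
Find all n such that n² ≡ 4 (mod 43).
The square roots of 4 mod 43 are 41 and 2. Verify: 41² = 1681 ≡ 4 (mod 43)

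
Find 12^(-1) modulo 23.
2

Using Extended Euclidean Algorithm:
gcd(12, 23) = 1
Bezout coefficients: 12 × 2 + 23 × -1 = 1
So 12 × 2 ≡ 1 (mod 23)
The inverse is 2 mod 23 = 2
Verification: 12 × 2 = 24 = 1 × 23 + 1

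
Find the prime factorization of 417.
3 × 139

Divide by primes starting from smallest:
417 ÷ 3 = 139
139 ÷ 139 = 1

417 = 3 × 139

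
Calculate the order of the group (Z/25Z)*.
20

Prime factorization: 25 = 5^2
Using the formula φ(n) = n × Π(1 - 1/p) for each prime factor p:
φ(25) = 25 × (1 - 1/5)
φ(25) = 20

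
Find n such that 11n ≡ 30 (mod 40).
10

Since gcd(11, 40) = 1 divides 30, a solution exists.
Multiply both sides by the inverse of 11 mod 40:
  11^(-1) mod 40 = 11
  x ≡ 11 × 30 ≡ 330 ≡ 10 (mod 40)
Verification: 11 × 10 = 110 = 2 × 40 + 30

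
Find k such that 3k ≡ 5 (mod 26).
19

Since gcd(3, 26) = 1 divides 5, a solution exists.
Multiply both sides by the inverse of 3 mod 26:
  3^(-1) mod 26 = 9
  x ≡ 9 × 5 ≡ 45 ≡ 19 (mod 26)
Verification: 3 × 19 = 57 = 2 × 26 + 5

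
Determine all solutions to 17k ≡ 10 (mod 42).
8

Since gcd(17, 42) = 1 divides 10, a solution exists.
Multiply both sides by the inverse of 17 mod 42:
  17^(-1) mod 42 = 5
  x ≡ 5 × 10 ≡ 50 ≡ 8 (mod 42)
Verification: 17 × 8 = 136 = 3 × 42 + 10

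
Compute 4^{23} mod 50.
14

Using successive squaring:
Binary expansion of 23: 10111
Powers of 4 mod 50 (each is the square of the previous):
  4^1 ≡ 4 (mod 50)
  4^2 ≡ 4² = 16 ≡ 16 (mod 50)
  4^4 ≡ 16² = 256 ≡ 6 (mod 50)
  4^8 ≡ 6² = 36 ≡ 36 (mod 50)
  4^16 ≡ 36² = 1296 ≡ 46 (mod 50)
23 = 16 + 4 + 2 + 1, so 4^23 = 4^16 × 4^4 × 4^2 × 4^1 ≡ 46 × 6 × 16 × 4 (mod 50)
Multiplying step by step:
  46 × 6 = 276 ≡ 26 (mod 50)
  26 × 16 = 416 ≡ 16 (mod 50)
  16 × 4 = 64 ≡ 14 (mod 50)
Result: 4^23 ≡ 14 (mod 50)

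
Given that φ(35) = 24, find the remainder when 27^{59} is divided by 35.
By Euler: 27^{24} ≡ 1 (mod 35) since gcd(27, 35) = 1. 59 = 2×24 + 11. So 27^{59} ≡ 27^{11} ≡ 13 (mod 35)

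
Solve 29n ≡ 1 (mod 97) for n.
87

Using Extended Euclidean Algorithm:
gcd(29, 97) = 1
Bezout coefficients: 29 × -10 + 97 × 3 = 1
So 29 × -10 ≡ 1 (mod 97)
The inverse is -10 mod 97 = 87
Verification: 29 × 87 = 2523 = 26 × 97 + 1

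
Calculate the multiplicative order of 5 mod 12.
Powers of 5 mod 12: 5^1≡5, 5^2≡1. Order = 2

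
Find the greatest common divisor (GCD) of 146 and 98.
2

Using the Euclidean algorithm:
146 = 1 × 98 + 48
98 = 2 × 48 + 2
48 = 24 × 2 + 0

GCD(146, 98) = 2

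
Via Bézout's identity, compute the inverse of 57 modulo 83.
Extended GCD: 57(-16) + 83(11) = 1. So 57^(-1) ≡ 67 ≡ 67 (mod 83). Verify: 57 × 67 = 3819 ≡ 1 (mod 83)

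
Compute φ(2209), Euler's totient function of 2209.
2162

Prime factorization: 2209 = 47^2
Using the formula φ(n) = n × Π(1 - 1/p) for each prime factor p:
φ(2209) = 2209 × (1 - 1/47)
φ(2209) = 2162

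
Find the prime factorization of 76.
2^2 × 19

Divide by primes starting from smallest:
76 ÷ 2 = 38
38 ÷ 2 = 19
19 ÷ 19 = 1

76 = 2^2 × 19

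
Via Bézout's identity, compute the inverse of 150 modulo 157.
Extended GCD: 150(-45) + 157(43) = 1. So 150^(-1) ≡ 112 ≡ 112 (mod 157). Verify: 150 × 112 = 16800 ≡ 1 (mod 157)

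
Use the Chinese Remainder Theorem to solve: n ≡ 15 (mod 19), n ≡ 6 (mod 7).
34

Using the Chinese Remainder Theorem:
M = product of moduli = 133
For equation 1: M_1 = 7, 7 ≡ 7 (mod 19), inverse of 7 mod 19 is 11 (check: 7 × 11 = 77 ≡ 1 (mod 19))
For equation 2: M_2 = 19, 19 ≡ 5 (mod 7), inverse of 19 mod 7 is 3 (check: 5 × 3 = 15 ≡ 1 (mod 7))
Combine: n ≡ Σ r_i×M_i×(M_i⁻¹ mod m_i) = 15×7×11 + 6×19×3 = 1155 + 342 = 1497
1497 mod 133 = 34
n ≡ 34 (mod 133)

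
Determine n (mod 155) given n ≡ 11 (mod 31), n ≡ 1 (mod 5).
11

Using the Chinese Remainder Theorem:
M = product of moduli = 155
For equation 1: M_1 = 5, 5 ≡ 5 (mod 31), inverse of 5 mod 31 is 25 (check: 5 × 25 = 125 ≡ 1 (mod 31))
For equation 2: M_2 = 31, 31 ≡ 1 (mod 5), inverse of 31 mod 5 is 1 (check: 1 × 1 = 1 ≡ 1 (mod 5))
Combine: n ≡ Σ r_i×M_i×(M_i⁻¹ mod m_i) = 11×5×25 + 1×31×1 = 1375 + 31 = 1406
1406 mod 155 = 11
n ≡ 11 (mod 155)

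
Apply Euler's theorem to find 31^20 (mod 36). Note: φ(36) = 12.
By Euler: 31^{12} ≡ 1 (mod 36) since gcd(31, 36) = 1. 20 = 1×12 + 8. So 31^{20} ≡ 31^{8} ≡ 25 (mod 36)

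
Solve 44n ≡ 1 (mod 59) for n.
44^(-1) ≡ 55 (mod 59). Verification: 44 × 55 = 2420 ≡ 1 (mod 59)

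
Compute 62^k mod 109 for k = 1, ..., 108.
g^1, g^2, ..., g^{108} mod 109: {62, 29, 54, 78, 40, 82, 70, 89, 68, 74, 10, 75, 72, 104, 17, 73, 57, 46, 18, 26, 86, 100, 96, 66, 59, 61, 76, 25, 24, 71, 42, 97, 19, 88, 6, 45, 65, 106, 32, 22, 56, 93, 98, 81, 8, 60, 14, 105, 79, 102, 2, 15, 58, 108, 47, 80, 55, 31, 69, 27, 39, 20, 41, 35, 99, 34, 37, 5, 92, 36, 52, 63, 91, 83, 23, 9, 13, 43, 50, 48, 33, 84, 85, 38, 67, 12, 90, 21, 103, 64, 44, 3, 77, 87, 53, 16, 11, 28, 101, 49, 95, 4, 30, 7, 107, 94, 51, 1}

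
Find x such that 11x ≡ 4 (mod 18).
2

Since gcd(11, 18) = 1 divides 4, a solution exists.
Multiply both sides by the inverse of 11 mod 18:
  11^(-1) mod 18 = 5
  x ≡ 5 × 4 ≡ 20 ≡ 2 (mod 18)
Verification: 11 × 2 = 22 = 1 × 18 + 4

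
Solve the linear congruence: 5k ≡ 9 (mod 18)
9

Since gcd(5, 18) = 1 divides 9, a solution exists.
Multiply both sides by the inverse of 5 mod 18:
  5^(-1) mod 18 = 11
  x ≡ 11 × 9 ≡ 99 ≡ 9 (mod 18)
Verification: 5 × 9 = 45 = 2 × 18 + 9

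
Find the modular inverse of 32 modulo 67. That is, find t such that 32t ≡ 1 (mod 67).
44

Using Extended Euclidean Algorithm:
gcd(32, 67) = 1
Bezout coefficients: 32 × -23 + 67 × 11 = 1
So 32 × -23 ≡ 1 (mod 67)
The inverse is -23 mod 67 = 44
Verification: 32 × 44 = 1408 = 21 × 67 + 1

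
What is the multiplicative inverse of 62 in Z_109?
62^(-1) ≡ 51 (mod 109). Verification: 62 × 51 = 3162 ≡ 1 (mod 109)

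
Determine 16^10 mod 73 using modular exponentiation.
10 = 8 + 2 (binary 1010). Repeated squaring mod 73: 16^1 ≡ 16; 16^2 ≡ 16² = 256 ≡ 37; 16^4 ≡ 37² = 1369 ≡ 55; 16^8 ≡ 55² = 3025 ≡ 32. Multiply: 16^10 = 16^8 × 16^2 ≡ 32 × 37 (mod 73): 32 × 37 = 1184 ≡ 16. So 16^10 ≡ 16 (mod 73).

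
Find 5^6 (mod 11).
6 = 4 + 2 (binary 110). Repeated squaring mod 11: 5^1 ≡ 5; 5^2 ≡ 5² = 25 ≡ 3; 5^4 ≡ 3² = 9 ≡ 9. Multiply: 5^6 = 5^4 × 5^2 ≡ 9 × 3 (mod 11): 9 × 3 = 27 ≡ 5. So 5^6 ≡ 5 (mod 11).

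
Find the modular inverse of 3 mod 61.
3^(-1) ≡ 41 (mod 61). Verification: 3 × 41 = 123 ≡ 1 (mod 61)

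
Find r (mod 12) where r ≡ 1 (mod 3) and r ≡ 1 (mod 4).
M = 3 × 4 = 12. M₁ = 4, y₁ ≡ 1 (mod 3). M₂ = 3, y₂ ≡ 3 (mod 4). r = 1×4×1 + 1×3×3 ≡ 1 (mod 12)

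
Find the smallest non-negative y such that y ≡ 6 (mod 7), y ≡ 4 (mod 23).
27

Using the Chinese Remainder Theorem:
M = product of moduli = 161
For equation 1: M_1 = 23, 23 ≡ 2 (mod 7), inverse of 23 mod 7 is 4 (check: 2 × 4 = 8 ≡ 1 (mod 7))
For equation 2: M_2 = 7, 7 ≡ 7 (mod 23), inverse of 7 mod 23 is 10 (check: 7 × 10 = 70 ≡ 1 (mod 23))
Combine: y ≡ Σ r_i×M_i×(M_i⁻¹ mod m_i) = 6×23×4 + 4×7×10 = 552 + 280 = 832
832 mod 161 = 27
y ≡ 27 (mod 161)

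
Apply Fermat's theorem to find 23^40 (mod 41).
By Fermat's Little Theorem, 23^{40} ≡ 1 (mod 41) since 41 is prime and gcd(23, 41) = 1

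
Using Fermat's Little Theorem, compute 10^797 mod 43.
By Fermat: 10^{42} ≡ 1 (mod 43). 797 ≡ 41 (mod 42). So 10^{797} ≡ 10^{41} ≡ 13 (mod 43)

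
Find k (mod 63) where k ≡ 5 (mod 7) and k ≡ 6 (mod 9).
M = 7 × 9 = 63. M₁ = 9, y₁ ≡ 4 (mod 7). M₂ = 7, y₂ ≡ 4 (mod 9). k = 5×9×4 + 6×7×4 ≡ 33 (mod 63)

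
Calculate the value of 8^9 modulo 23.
9 = 8 + 1 (binary 1001). Repeated squaring mod 23: 8^1 ≡ 8; 8^2 ≡ 8² = 64 ≡ 18; 8^4 ≡ 18² = 324 ≡ 2; 8^8 ≡ 2² = 4 ≡ 4. Multiply: 8^9 = 8^8 × 8^1 ≡ 4 × 8 (mod 23): 4 × 8 = 32 ≡ 9. So 8^9 ≡ 9 (mod 23).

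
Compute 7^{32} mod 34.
1

Using successive squaring:
Binary expansion of 32: 100000
Powers of 7 mod 34 (each is the square of the previous):
  7^1 ≡ 7 (mod 34)
  7^2 ≡ 7² = 49 ≡ 15 (mod 34)
  7^4 ≡ 15² = 225 ≡ 21 (mod 34)
  7^8 ≡ 21² = 441 ≡ 33 (mod 34)
  7^16 ≡ 33² = 1089 ≡ 1 (mod 34)
  7^32 ≡ 1² = 1 ≡ 1 (mod 34)
32 is a power of 2, so 7^32 is the last square: ≡ 1 (mod 34)
Result: 7^32 ≡ 1 (mod 34)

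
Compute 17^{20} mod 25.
1

Using successive squaring:
Binary expansion of 20: 10100
Powers of 17 mod 25 (each is the square of the previous):
  17^1 ≡ 17 (mod 25)
  17^2 ≡ 17² = 289 ≡ 14 (mod 25)
  17^4 ≡ 14² = 196 ≡ 21 (mod 25)
  17^8 ≡ 21² = 441 ≡ 16 (mod 25)
  17^16 ≡ 16² = 256 ≡ 6 (mod 25)
20 = 16 + 4, so 17^20 = 17^16 × 17^4 ≡ 6 × 21 (mod 25)
Multiplying step by step:
  6 × 21 = 126 ≡ 1 (mod 25)
Result: 17^20 ≡ 1 (mod 25)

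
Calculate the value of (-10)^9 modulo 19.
(-10) ≡ 9 (mod 19). 9 = 8 + 1 (binary 1001). Repeated squaring mod 19: 9^1 ≡ 9; 9^2 ≡ 9² = 81 ≡ 5; 9^4 ≡ 5² = 25 ≡ 6; 9^8 ≡ 6² = 36 ≡ 17. Multiply: (-10)^9 ≡ 9^8 × 9^1 ≡ 17 × 9 (mod 19): 17 × 9 = 153 ≡ 1. So (-10)^9 ≡ 1 (mod 19).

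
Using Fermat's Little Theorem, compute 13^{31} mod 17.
4

By Fermat's Little Theorem, a^(p-1) ≡ 1 (mod p) for prime p and gcd(a, p) = 1
Here p = 17, so 13^16 ≡ 1 (mod 17)
We can reduce the exponent: 31 mod 16 = 15
So 13^31 ≡ 13^15 (mod 17)
Computing: 13^15 mod 17 = 4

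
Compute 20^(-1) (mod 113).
20^(-1) ≡ 17 (mod 113). Verification: 20 × 17 = 340 ≡ 1 (mod 113)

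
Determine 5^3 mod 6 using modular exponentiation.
3 = 2 + 1 (binary 11). Repeated squaring mod 6: 5^1 ≡ 5; 5^2 ≡ 5² = 25 ≡ 1. Multiply: 5^3 = 5^2 × 5^1 ≡ 1 × 5 (mod 6): 1 × 5 = 5 ≡ 5. So 5^3 ≡ 5 (mod 6).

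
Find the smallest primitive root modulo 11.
p - 1 = 10 has prime divisors 2, 5. h is a primitive root mod 11 iff h^(10/q) ≢ 1 (mod 11) for each such q.
h = 2: 2^5 ≡ 10, 2^2 ≡ 4 (mod 11); none is 1, so 2 has order 10 and is a primitive root.
The smallest primitive root mod 11 is g = 2.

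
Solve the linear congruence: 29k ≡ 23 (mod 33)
19

Since gcd(29, 33) = 1 divides 23, a solution exists.
Multiply both sides by the inverse of 29 mod 33:
  29^(-1) mod 33 = 8
  x ≡ 8 × 23 ≡ 184 ≡ 19 (mod 33)
Verification: 29 × 19 = 551 = 16 × 33 + 23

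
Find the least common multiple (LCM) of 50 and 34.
850

First find GCD(50, 34) using the Euclidean algorithm:
50 = 1 × 34 + 16
34 = 2 × 16 + 2
16 = 8 × 2 + 0
GCD(50, 34) = 2

LCM formula: LCM(a, b) = (a × b) / GCD(a, b)
LCM(50, 34) = (50 × 34) / 2
LCM(50, 34) = 1700 / 2
LCM(50, 34) = 850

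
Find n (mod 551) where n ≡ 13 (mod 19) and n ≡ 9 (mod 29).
M = 19 × 29 = 551. M₁ = 29, y₁ ≡ 2 (mod 19). M₂ = 19, y₂ ≡ 26 (mod 29). n = 13×29×2 + 9×19×26 ≡ 241 (mod 551)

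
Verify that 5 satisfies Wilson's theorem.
(4)! mod 5 = 4. Since this equals -1 (mod 5), Wilson confirms 5 is prime.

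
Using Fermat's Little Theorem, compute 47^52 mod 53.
By Fermat's Little Theorem, 47^{52} ≡ 1 (mod 53) since 53 is prime and gcd(47, 53) = 1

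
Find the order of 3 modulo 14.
Powers of 3 mod 14: 3^1≡3, 3^2≡9, 3^3≡13, 3^4≡11, 3^5≡5, 3^6≡1. Order = 6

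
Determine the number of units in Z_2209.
2162

Prime factorization: 2209 = 47^2
Using the formula φ(n) = n × Π(1 - 1/p) for each prime factor p:
φ(2209) = 2209 × (1 - 1/47)
φ(2209) = 2162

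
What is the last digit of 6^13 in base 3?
Using repeated squaring. 6 ≡ 0 (mod 3). 13 = 8 + 4 + 1 (binary 1101). Repeated squaring mod 3: 0^1 ≡ 0; 0^2 ≡ 0² = 0 ≡ 0; 0^4 ≡ 0² = 0 ≡ 0; 0^8 ≡ 0² = 0 ≡ 0. Multiply: 6^13 ≡ 0^8 × 0^4 × 0^1 ≡ 0 × 0 × 0 (mod 3): 0 × 0 = 0 ≡ 0; 0 × 0 = 0 ≡ 0. So 6^13 ≡ 0 (mod 3).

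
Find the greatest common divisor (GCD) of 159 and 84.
3

Using the Euclidean algorithm:
159 = 1 × 84 + 75
84 = 1 × 75 + 9
75 = 8 × 9 + 3
9 = 3 × 3 + 0

GCD(159, 84) = 3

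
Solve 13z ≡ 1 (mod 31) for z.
13^(-1) ≡ 12 (mod 31). Verification: 13 × 12 = 156 ≡ 1 (mod 31)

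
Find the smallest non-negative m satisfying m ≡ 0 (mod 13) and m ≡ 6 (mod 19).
M = 13 × 19 = 247. M₁ = 19, y₁ ≡ 11 (mod 13). M₂ = 13, y₂ ≡ 3 (mod 19). m = 0×19×11 + 6×13×3 ≡ 234 (mod 247)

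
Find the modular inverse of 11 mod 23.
11^(-1) ≡ 21 (mod 23). Verification: 11 × 21 = 231 ≡ 1 (mod 23)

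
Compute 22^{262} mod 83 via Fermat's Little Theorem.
3

By Fermat's Little Theorem, a^(p-1) ≡ 1 (mod p) for prime p and gcd(a, p) = 1
Here p = 83, so 22^82 ≡ 1 (mod 83)
We can reduce the exponent: 262 mod 82 = 16
So 22^262 ≡ 22^16 (mod 83)
Computing: 22^16 mod 83 = 3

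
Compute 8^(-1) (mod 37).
8^(-1) ≡ 14 (mod 37). Verification: 8 × 14 = 112 ≡ 1 (mod 37)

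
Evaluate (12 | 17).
(12/17) = 12^{8} mod 17 = -1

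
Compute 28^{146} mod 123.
121

Using successive squaring:
Binary expansion of 146: 10010010
Powers of 28 mod 123 (each is the square of the previous):
  28^1 ≡ 28 (mod 123)
  28^2 ≡ 28² = 784 ≡ 46 (mod 123)
  28^4 ≡ 46² = 2116 ≡ 25 (mod 123)
  28^8 ≡ 25² = 625 ≡ 10 (mod 123)
  28^16 ≡ 10² = 100 ≡ 100 (mod 123)
  28^32 ≡ 100² = 10000 ≡ 37 (mod 123)
  28^64 ≡ 37² = 1369 ≡ 16 (mod 123)
  28^128 ≡ 16² = 256 ≡ 10 (mod 123)
146 = 128 + 16 + 2, so 28^146 = 28^128 × 28^16 × 28^2 ≡ 10 × 100 × 46 (mod 123)
Multiplying step by step:
  10 × 100 = 1000 ≡ 16 (mod 123)
  16 × 46 = 736 ≡ 121 (mod 123)
Result: 28^146 ≡ 121 (mod 123)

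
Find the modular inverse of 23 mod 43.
23^(-1) ≡ 15 (mod 43). Verification: 23 × 15 = 345 ≡ 1 (mod 43)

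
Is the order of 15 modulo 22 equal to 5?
Yes, ord_22(15) = 5.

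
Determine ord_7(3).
Powers of 3 mod 7: 3^1≡3, 3^2≡2, 3^3≡6, 3^4≡4, 3^5≡5, 3^6≡1. Order = 6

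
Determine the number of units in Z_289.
272

Prime factorization: 289 = 17^2
Using the formula φ(n) = n × Π(1 - 1/p) for each prime factor p:
φ(289) = 289 × (1 - 1/17)
φ(289) = 272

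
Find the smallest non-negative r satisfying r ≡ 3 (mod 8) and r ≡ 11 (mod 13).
M = 8 × 13 = 104. M₁ = 13, y₁ ≡ 5 (mod 8). M₂ = 8, y₂ ≡ 5 (mod 13). r = 3×13×5 + 11×8×5 ≡ 11 (mod 104)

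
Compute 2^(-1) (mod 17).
9

Using Extended Euclidean Algorithm:
gcd(2, 17) = 1
Bezout coefficients: 2 × -8 + 17 × 1 = 1
So 2 × -8 ≡ 1 (mod 17)
The inverse is -8 mod 17 = 9
Verification: 2 × 9 = 18 = 1 × 17 + 1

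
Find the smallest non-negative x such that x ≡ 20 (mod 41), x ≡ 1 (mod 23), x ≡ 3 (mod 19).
8097

Using the Chinese Remainder Theorem:
M = product of moduli = 17917
For equation 1: M_1 = 437, 437 ≡ 27 (mod 41), inverse of 437 mod 41 is 38 (check: 27 × 38 = 1026 ≡ 1 (mod 41))
For equation 2: M_2 = 779, 779 ≡ 20 (mod 23), inverse of 779 mod 23 is 15 (check: 20 × 15 = 300 ≡ 1 (mod 23))
For equation 3: M_3 = 943, 943 ≡ 12 (mod 19), inverse of 943 mod 19 is 8 (check: 12 × 8 = 96 ≡ 1 (mod 19))
Combine: x ≡ Σ r_i×M_i×(M_i⁻¹ mod m_i) = 20×437×38 + 1×779×15 + 3×943×8 = 332120 + 11685 + 22632 = 366437
366437 mod 17917 = 8097
x ≡ 8097 (mod 17917)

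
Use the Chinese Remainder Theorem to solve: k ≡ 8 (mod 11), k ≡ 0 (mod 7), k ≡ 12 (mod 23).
679

Using the Chinese Remainder Theorem:
M = product of moduli = 1771
For equation 1: M_1 = 161, 161 ≡ 7 (mod 11), inverse of 161 mod 11 is 8 (check: 7 × 8 = 56 ≡ 1 (mod 11))
For equation 2: M_2 = 253, 253 ≡ 1 (mod 7), inverse of 253 mod 7 is 1 (check: 1 × 1 = 1 ≡ 1 (mod 7))
For equation 3: M_3 = 77, 77 ≡ 8 (mod 23), inverse of 77 mod 23 is 3 (check: 8 × 3 = 24 ≡ 1 (mod 23))
Combine: k ≡ Σ r_i×M_i×(M_i⁻¹ mod m_i) = 8×161×8 + 0×253×1 + 12×77×3 = 10304 + 0 + 2772 = 13076
13076 mod 1771 = 679
k ≡ 679 (mod 1771)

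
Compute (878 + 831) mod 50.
9

(878 + 831) = 1709
1709 mod 50 = 9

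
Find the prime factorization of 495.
3^2 × 5 × 11

Divide by primes starting from smallest:
495 ÷ 3 = 165
165 ÷ 3 = 55
55 ÷ 5 = 11
11 ÷ 11 = 1

495 = 3^2 × 5 × 11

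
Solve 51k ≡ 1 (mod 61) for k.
51^(-1) ≡ 6 (mod 61). Verification: 51 × 6 = 306 ≡ 1 (mod 61)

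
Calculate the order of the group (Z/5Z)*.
4

Prime factorization: 5 = 5
Using the formula φ(n) = n × Π(1 - 1/p) for each prime factor p:
φ(5) = 5 × (1 - 1/5)
φ(5) = 4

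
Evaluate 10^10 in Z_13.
10 = 8 + 2 (binary 1010). Repeated squaring mod 13: 10^1 ≡ 10; 10^2 ≡ 10² = 100 ≡ 9; 10^4 ≡ 9² = 81 ≡ 3; 10^8 ≡ 3² = 9 ≡ 9. Multiply: 10^10 = 10^8 × 10^2 ≡ 9 × 9 (mod 13): 9 × 9 = 81 ≡ 3. So 10^10 ≡ 3 (mod 13).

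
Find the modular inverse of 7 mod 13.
7^(-1) ≡ 2 (mod 13). Verification: 7 × 2 = 14 ≡ 1 (mod 13)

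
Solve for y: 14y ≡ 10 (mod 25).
15

Since gcd(14, 25) = 1 divides 10, a solution exists.
Multiply both sides by the inverse of 14 mod 25:
  14^(-1) mod 25 = 9
  x ≡ 9 × 10 ≡ 90 ≡ 15 (mod 25)
Verification: 14 × 15 = 210 = 8 × 25 + 10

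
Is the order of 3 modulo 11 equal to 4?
No, the actual order is 5, not 4.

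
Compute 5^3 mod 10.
3 = 2 + 1 (binary 11). Repeated squaring mod 10: 5^1 ≡ 5; 5^2 ≡ 5² = 25 ≡ 5. Multiply: 5^3 = 5^2 × 5^1 ≡ 5 × 5 (mod 10): 5 × 5 = 25 ≡ 5. So 5^3 ≡ 5 (mod 10).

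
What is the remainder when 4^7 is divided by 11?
7 = 4 + 2 + 1 (binary 111). Repeated squaring mod 11: 4^1 ≡ 4; 4^2 ≡ 4² = 16 ≡ 5; 4^4 ≡ 5² = 25 ≡ 3. Multiply: 4^7 = 4^4 × 4^2 × 4^1 ≡ 3 × 5 × 4 (mod 11): 3 × 5 = 15 ≡ 4; 4 × 4 = 16 ≡ 5. So 4^7 ≡ 5 (mod 11).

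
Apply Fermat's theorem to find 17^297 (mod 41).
By Fermat: 17^{40} ≡ 1 (mod 41). 297 ≡ 17 (mod 40). So 17^{297} ≡ 17^{17} ≡ 6 (mod 41)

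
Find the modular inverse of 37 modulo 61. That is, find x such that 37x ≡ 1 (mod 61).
33

Using Extended Euclidean Algorithm:
gcd(37, 61) = 1
Bezout coefficients: 37 × -28 + 61 × 17 = 1
So 37 × -28 ≡ 1 (mod 61)
The inverse is -28 mod 61 = 33
Verification: 37 × 33 = 1221 = 20 × 61 + 1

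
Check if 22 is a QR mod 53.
By Euler's criterion: 22^{26} ≡ 52 (mod 53). Since this equals -1 (≡ 52), 22 is not a QR.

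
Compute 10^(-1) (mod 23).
10^(-1) ≡ 7 (mod 23). Verification: 10 × 7 = 70 ≡ 1 (mod 23)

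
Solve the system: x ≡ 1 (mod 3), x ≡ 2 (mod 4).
M = 3 × 4 = 12. M₁ = 4, y₁ ≡ 1 (mod 3). M₂ = 3, y₂ ≡ 3 (mod 4). x = 1×4×1 + 2×3×3 ≡ 10 (mod 12)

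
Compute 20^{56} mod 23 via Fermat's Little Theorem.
3

By Fermat's Little Theorem, a^(p-1) ≡ 1 (mod p) for prime p and gcd(a, p) = 1
Here p = 23, so 20^22 ≡ 1 (mod 23)
We can reduce the exponent: 56 mod 22 = 12
So 20^56 ≡ 20^12 (mod 23)
Computing: 20^12 mod 23 = 3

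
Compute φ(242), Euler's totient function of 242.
110

Prime factorization: 242 = 2 × 11^2
Using the formula φ(n) = n × Π(1 - 1/p) for each prime factor p:
φ(242) = 242 × (1 - 1/2) × (1 - 1/11)
φ(242) = 110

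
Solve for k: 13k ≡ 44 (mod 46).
14

Since gcd(13, 46) = 1 divides 44, a solution exists.
Multiply both sides by the inverse of 13 mod 46:
  13^(-1) mod 46 = 39
  x ≡ 39 × 44 ≡ 1716 ≡ 14 (mod 46)
Verification: 13 × 14 = 182 = 3 × 46 + 44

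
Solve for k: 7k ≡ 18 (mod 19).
8

Since gcd(7, 19) = 1 divides 18, a solution exists.
Multiply both sides by the inverse of 7 mod 19:
  7^(-1) mod 19 = 11
  x ≡ 11 × 18 ≡ 198 ≡ 8 (mod 19)
Verification: 7 × 8 = 56 = 2 × 19 + 18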